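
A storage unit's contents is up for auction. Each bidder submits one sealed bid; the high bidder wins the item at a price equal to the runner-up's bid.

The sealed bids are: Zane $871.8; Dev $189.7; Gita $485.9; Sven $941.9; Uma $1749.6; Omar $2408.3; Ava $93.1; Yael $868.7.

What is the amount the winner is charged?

$1749.6

Highest bid: Omar at $2408.3, so Omar wins.
Second-highest bid: Uma at $1749.6 — that is the price the winner pays.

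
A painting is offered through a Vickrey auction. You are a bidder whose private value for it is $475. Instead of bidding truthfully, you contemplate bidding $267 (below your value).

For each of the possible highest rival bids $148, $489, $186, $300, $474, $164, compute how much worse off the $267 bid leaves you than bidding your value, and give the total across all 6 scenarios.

$176

The deviation costs you only when the competing bid falls strictly between $267 and $475; elsewhere both bids give the same outcome.
$148: outcomes coincide → loss $0.
$489: outcomes coincide → loss $0.
$186: outcomes coincide → loss $0.
$300: truthful payoff $175, deviation payoff $0 → loss $175.
$474: truthful payoff $1, deviation payoff $0 → loss $1.
$164: outcomes coincide → loss $0.
Total loss = $175 + $1 = $176.
Truthful bidding weakly dominates here: raising your bid can only win items priced above your value, and lowering it can only forfeit items priced below.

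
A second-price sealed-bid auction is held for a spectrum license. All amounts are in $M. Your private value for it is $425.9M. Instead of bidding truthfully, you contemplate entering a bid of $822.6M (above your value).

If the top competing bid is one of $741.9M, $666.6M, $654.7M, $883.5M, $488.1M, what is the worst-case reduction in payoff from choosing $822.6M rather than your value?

$741.9M: truthful gives $0M, deviation gives −$316M → loss $316M.
$666.6M: truthful gives $0M, deviation gives −$240.7M → loss $240.7M.
$654.7M: truthful gives $0M, deviation gives −$228.8M → loss $228.8M.
$883.5M: same outcome either way → loss $0M.
$488.1M: truthful gives $0M, deviation gives −$62.2M → loss $62.2M.
Maximum loss: $316M.

$316M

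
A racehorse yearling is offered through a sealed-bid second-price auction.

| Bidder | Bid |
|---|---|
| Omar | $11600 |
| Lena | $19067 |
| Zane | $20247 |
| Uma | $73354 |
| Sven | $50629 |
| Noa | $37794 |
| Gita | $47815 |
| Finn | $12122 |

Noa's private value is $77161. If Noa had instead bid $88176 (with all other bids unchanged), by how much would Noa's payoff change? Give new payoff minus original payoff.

$3807

The highest bid among the other bidders is $73354; Noa's bid doesn't change that.
Original bid $37794: Noa is not highest (top rival bid is $73354); payoff $0.
Alternative bid $88176: Noa is highest, pays the top rival bid $73354; payoff $77161 − $73354 = $3807.
Change in payoff = $3807 − ($0) = $3807.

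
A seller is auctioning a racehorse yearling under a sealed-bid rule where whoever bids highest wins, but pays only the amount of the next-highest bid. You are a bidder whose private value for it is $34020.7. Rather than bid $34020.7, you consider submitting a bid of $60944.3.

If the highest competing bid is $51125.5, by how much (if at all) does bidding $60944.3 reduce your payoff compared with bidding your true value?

Bidding your value $34020.7: you lose (since $34020.7 < $51125.5). Payoff $0.
Bidding $60944.3: you win and pay $51125.5. Payoff $34020.7 − $51125.5 = −$17104.8.
The competing bid $51125.5 lies between your value and your inflated bid, so overbidding wins an item priced above your value.
Loss from deviating = $0 − (−$17104.8) = $17104.8.

$17104.8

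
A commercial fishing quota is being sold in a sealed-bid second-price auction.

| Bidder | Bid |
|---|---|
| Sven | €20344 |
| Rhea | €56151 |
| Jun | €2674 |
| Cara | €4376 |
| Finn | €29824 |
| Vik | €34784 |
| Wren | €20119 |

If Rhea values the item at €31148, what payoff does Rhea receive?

−€3636

Highest bid: Rhea at €56151, so Rhea wins.
Second-highest bid: Vik at €34784 — that is the price the winner pays.
Rhea's payoff = value − price = €31148 − €34784 = −€3636.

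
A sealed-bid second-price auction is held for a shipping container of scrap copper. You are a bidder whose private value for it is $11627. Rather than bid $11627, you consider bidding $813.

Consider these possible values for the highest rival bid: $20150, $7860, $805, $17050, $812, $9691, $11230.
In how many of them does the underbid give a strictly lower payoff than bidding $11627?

3

The deviation hurts exactly when the highest competing bid lies strictly between $813 and $11627 — underbidding then forfeits a profitable win.
$20150: above both → same outcome either way.
$7860: inside the interval → strictly worse (loss $3767).
$805: below both → same outcome either way.
$17050: above both → same outcome either way.
$812: below both → same outcome either way.
$9691: inside the interval → strictly worse (loss $1936).
$11230: inside the interval → strictly worse (loss $397).
Count: 3.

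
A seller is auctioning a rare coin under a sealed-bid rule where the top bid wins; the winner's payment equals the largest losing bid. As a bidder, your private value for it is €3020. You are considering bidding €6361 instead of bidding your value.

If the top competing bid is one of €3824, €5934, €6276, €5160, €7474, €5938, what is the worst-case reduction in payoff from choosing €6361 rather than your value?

€3824: truthful gives €0, deviation gives −€804 → loss €804.
€5934: truthful gives €0, deviation gives −€2914 → loss €2914.
€6276: truthful gives €0, deviation gives −€3256 → loss €3256.
€5160: truthful gives €0, deviation gives −€2140 → loss €2140.
€7474: same outcome either way → loss €0.
€5938: truthful gives €0, deviation gives −€2918 → loss €2918.
Maximum loss: €3256.

€3256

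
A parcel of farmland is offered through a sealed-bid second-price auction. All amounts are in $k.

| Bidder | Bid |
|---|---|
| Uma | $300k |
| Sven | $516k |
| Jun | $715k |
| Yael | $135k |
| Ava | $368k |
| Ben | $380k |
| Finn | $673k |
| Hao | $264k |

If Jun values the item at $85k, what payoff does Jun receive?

Highest bid: Jun at $715k, so Jun wins.
Second-highest bid: Finn at $673k — that is the price the winner pays.
Jun's payoff = value − price = $85k − $673k = −$588k.

−$588k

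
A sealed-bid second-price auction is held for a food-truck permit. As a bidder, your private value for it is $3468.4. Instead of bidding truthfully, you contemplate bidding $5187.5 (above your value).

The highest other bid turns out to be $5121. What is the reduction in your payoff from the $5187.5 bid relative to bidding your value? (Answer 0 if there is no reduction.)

$1652.6

Bidding your value $3468.4: you lose (since $3468.4 < $5121). Payoff $0.
Bidding $5187.5: you win and pay $5121. Payoff $3468.4 − $5121 = −$1652.6.
The competing bid $5121 lies between your value and your inflated bid, so overbidding wins an item priced above your value.
Loss from deviating = $0 − (−$1652.6) = $1652.6.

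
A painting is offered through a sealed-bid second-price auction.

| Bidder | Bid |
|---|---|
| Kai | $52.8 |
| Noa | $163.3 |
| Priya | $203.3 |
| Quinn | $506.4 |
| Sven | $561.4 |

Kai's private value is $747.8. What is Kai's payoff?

Highest bid: Sven at $561.4, so Sven wins.
Second-highest bid: Quinn at $506.4 — that is the price the winner pays.
Kai did not win, so Kai pays nothing and receives nothing: payoff $0.

$0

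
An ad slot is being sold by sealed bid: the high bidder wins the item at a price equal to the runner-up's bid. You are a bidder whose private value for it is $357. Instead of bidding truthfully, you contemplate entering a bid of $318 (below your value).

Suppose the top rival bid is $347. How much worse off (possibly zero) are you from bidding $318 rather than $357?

$10

Bidding your value $357: you win (since $357 > $347) and pay $347. Payoff $10.
Bidding $318: you lose. Payoff $0.
The competing bid $347 lies between your shaded bid and your value, so underbidding forfeits an item you could have won at a profitable price.
Loss from deviating = $10 − ($0) = $10.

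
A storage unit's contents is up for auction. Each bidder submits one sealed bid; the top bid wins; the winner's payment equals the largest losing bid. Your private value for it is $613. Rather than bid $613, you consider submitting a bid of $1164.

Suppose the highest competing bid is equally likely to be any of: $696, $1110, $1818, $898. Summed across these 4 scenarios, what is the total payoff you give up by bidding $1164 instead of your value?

The deviation costs you only when the competing bid falls strictly between $613 and $1164; elsewhere both bids give the same outcome.
$696: truthful payoff $0, deviation payoff −$83 → loss $83.
$1110: truthful payoff $0, deviation payoff −$497 → loss $497.
$1818: outcomes coincide → loss $0.
$898: truthful payoff $0, deviation payoff −$285 → loss $285.
Total loss = $83 + $497 + $285 = $865.

$865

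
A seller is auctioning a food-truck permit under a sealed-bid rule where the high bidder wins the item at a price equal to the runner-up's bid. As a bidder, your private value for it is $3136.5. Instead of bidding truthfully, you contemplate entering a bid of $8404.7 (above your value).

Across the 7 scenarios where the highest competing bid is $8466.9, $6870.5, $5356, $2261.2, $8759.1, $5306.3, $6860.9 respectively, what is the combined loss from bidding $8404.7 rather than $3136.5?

The deviation costs you only when the competing bid falls strictly between $3136.5 and $8404.7; elsewhere both bids give the same outcome.
$8466.9: outcomes coincide → loss $0.
$6870.5: truthful payoff $0, deviation payoff −$3734 → loss $3734.
$5356: truthful payoff $0, deviation payoff −$2219.5 → loss $2219.5.
$2261.2: outcomes coincide → loss $0.
$8759.1: outcomes coincide → loss $0.
$5306.3: truthful payoff $0, deviation payoff −$2169.8 → loss $2169.8.
$6860.9: truthful payoff $0, deviation payoff −$3724.4 → loss $3724.4.
Total loss = $3734 + $2219.5 + $2169.8 + $3724.4 = $11847.7.

$11847.7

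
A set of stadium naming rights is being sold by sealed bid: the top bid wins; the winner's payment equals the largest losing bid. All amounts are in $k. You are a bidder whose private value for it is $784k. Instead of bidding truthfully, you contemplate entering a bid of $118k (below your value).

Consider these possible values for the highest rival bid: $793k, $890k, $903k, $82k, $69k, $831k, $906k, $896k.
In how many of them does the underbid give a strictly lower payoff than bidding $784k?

The deviation hurts exactly when the highest competing bid lies strictly between $118k and $784k — underbidding then forfeits a profitable win.
$793k: above both → same outcome either way.
$890k: above both → same outcome either way.
$903k: above both → same outcome either way.
$82k: below both → same outcome either way.
$69k: below both → same outcome either way.
$831k: above both → same outcome either way.
$906k: above both → same outcome either way.
$896k: above both → same outcome either way.
Count: 0.

0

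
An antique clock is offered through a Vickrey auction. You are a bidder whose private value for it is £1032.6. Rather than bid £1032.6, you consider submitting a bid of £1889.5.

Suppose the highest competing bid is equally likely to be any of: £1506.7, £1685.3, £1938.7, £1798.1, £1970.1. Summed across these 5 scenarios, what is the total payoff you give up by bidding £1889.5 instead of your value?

The deviation costs you only when the competing bid falls strictly between £1032.6 and £1889.5; elsewhere both bids give the same outcome.
£1506.7: truthful payoff £0, deviation payoff −£474.1 → loss £474.1.
£1685.3: truthful payoff £0, deviation payoff −£652.7 → loss £652.7.
£1938.7: outcomes coincide → loss £0.
£1798.1: truthful payoff £0, deviation payoff −£765.5 → loss £765.5.
£1970.1: outcomes coincide → loss £0.
Total loss = £474.1 + £652.7 + £765.5 = £1892.3.

£1892.3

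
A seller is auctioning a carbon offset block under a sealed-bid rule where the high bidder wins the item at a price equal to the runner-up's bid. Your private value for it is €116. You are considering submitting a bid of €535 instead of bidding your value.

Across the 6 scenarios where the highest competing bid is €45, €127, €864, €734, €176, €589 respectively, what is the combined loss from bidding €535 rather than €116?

The deviation costs you only when the competing bid falls strictly between €116 and €535; elsewhere both bids give the same outcome.
€45: outcomes coincide → loss €0.
€127: truthful payoff €0, deviation payoff −€11 → loss €11.
€864: outcomes coincide → loss €0.
€734: outcomes coincide → loss €0.
€176: truthful payoff €0, deviation payoff −€60 → loss €60.
€589: outcomes coincide → loss €0.
Total loss = €11 + €60 = €71.

€71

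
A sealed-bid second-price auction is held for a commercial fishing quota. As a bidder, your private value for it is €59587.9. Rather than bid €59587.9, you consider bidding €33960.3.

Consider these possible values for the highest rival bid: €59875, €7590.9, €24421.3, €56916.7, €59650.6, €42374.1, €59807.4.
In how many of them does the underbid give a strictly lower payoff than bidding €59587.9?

2

The deviation hurts exactly when the highest competing bid lies strictly between €33960.3 and €59587.9 — underbidding then forfeits a profitable win.
€59875: above both → same outcome either way.
€7590.9: below both → same outcome either way.
€24421.3: below both → same outcome either way.
€56916.7: inside the interval → strictly worse (loss €2671.2).
€59650.6: above both → same outcome either way.
€42374.1: inside the interval → strictly worse (loss €17213.8).
€59807.4: above both → same outcome either way.
Count: 2.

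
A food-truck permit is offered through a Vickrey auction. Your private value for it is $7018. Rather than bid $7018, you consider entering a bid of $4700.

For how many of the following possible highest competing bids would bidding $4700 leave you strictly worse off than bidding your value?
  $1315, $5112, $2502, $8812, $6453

2

The deviation hurts exactly when the highest competing bid lies strictly between $4700 and $7018 — underbidding then forfeits a profitable win.
$1315: below both → same outcome either way.
$5112: inside the interval → strictly worse (loss $1906).
$2502: below both → same outcome either way.
$8812: above both → same outcome either way.
$6453: inside the interval → strictly worse (loss $565).
Count: 2.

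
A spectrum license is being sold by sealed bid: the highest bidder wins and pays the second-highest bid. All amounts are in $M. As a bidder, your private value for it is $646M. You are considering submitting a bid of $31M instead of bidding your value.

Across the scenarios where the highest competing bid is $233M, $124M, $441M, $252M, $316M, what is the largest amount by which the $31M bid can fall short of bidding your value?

$233M: truthful gives $413M, deviation gives $0M → loss $413M.
$124M: truthful gives $522M, deviation gives $0M → loss $522M.
$441M: truthful gives $205M, deviation gives $0M → loss $205M.
$252M: truthful gives $394M, deviation gives $0M → loss $394M.
$316M: truthful gives $330M, deviation gives $0M → loss $330M.
Maximum loss: $522M.

$522M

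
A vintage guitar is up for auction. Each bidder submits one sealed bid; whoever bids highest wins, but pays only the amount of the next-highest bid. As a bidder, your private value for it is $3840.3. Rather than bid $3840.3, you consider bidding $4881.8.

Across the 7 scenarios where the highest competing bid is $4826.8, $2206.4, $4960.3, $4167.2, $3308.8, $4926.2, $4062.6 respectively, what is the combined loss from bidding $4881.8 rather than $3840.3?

$1535.7

The deviation costs you only when the competing bid falls strictly between $3840.3 and $4881.8; elsewhere both bids give the same outcome.
$4826.8: truthful payoff $0, deviation payoff −$986.5 → loss $986.5.
$2206.4: outcomes coincide → loss $0.
$4960.3: outcomes coincide → loss $0.
$4167.2: truthful payoff $0, deviation payoff −$326.9 → loss $326.9.
$3308.8: outcomes coincide → loss $0.
$4926.2: outcomes coincide → loss $0.
$4062.6: truthful payoff $0, deviation payoff −$222.3 → loss $222.3.
Total loss = $986.5 + $326.9 + $222.3 = $1535.7.
In a second-price auction your bid sets only whether you win, not what you pay, so bidding your true value is weakly dominant.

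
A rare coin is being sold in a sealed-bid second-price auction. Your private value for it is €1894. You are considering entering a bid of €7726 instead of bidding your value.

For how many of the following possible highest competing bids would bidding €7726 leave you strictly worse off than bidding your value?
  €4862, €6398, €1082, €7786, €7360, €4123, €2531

5

The deviation hurts exactly when the highest competing bid lies strictly between €1894 and €7726 — overbidding then wins at a price above your value.
€4862: inside the interval → strictly worse (loss €2968).
€6398: inside the interval → strictly worse (loss €4504).
€1082: below both → same outcome either way.
€7786: above both → same outcome either way.
€7360: inside the interval → strictly worse (loss €5466).
€4123: inside the interval → strictly worse (loss €2229).
€2531: inside the interval → strictly worse (loss €637).
Count: 5.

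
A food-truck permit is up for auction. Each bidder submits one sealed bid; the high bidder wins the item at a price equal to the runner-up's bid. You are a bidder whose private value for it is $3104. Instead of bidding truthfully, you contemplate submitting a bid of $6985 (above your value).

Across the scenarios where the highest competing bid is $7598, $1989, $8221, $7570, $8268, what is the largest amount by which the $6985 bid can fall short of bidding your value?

$7598: same outcome either way → loss $0.
$1989: same outcome either way → loss $0.
$8221: same outcome either way → loss $0.
$7570: same outcome either way → loss $0.
$8268: same outcome either way → loss $0.
Maximum loss: $0.

$0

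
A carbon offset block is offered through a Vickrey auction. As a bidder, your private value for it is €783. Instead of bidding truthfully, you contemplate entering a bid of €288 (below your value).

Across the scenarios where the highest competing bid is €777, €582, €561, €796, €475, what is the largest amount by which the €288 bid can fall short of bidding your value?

€777: truthful gives €6, deviation gives €0 → loss €6.
€582: truthful gives €201, deviation gives €0 → loss €201.
€561: truthful gives €222, deviation gives €0 → loss €222.
€796: same outcome either way → loss €0.
€475: truthful gives €308, deviation gives €0 → loss €308.
Maximum loss: €308.

€308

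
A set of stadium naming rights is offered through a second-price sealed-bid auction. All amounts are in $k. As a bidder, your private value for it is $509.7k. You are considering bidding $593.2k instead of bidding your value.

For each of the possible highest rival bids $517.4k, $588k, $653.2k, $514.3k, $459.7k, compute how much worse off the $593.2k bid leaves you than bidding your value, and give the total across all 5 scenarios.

The deviation costs you only when the competing bid falls strictly between $509.7k and $593.2k; elsewhere both bids give the same outcome.
$517.4k: truthful payoff $0k, deviation payoff −$7.7k → loss $7.7k.
$588k: truthful payoff $0k, deviation payoff −$78.3k → loss $78.3k.
$653.2k: outcomes coincide → loss $0k.
$514.3k: truthful payoff $0k, deviation payoff −$4.6k → loss $4.6k.
$459.7k: outcomes coincide → loss $0k.
Total loss = $7.7k + $78.3k + $4.6k = $90.6k.
In a second-price auction your bid sets only whether you win, not what you pay, so bidding your true value is weakly dominant.

$90.6k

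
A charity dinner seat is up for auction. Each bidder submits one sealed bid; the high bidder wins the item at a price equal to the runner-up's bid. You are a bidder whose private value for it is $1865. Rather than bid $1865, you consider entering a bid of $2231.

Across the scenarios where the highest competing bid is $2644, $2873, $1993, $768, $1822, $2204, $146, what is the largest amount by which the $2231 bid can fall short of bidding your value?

$339

$2644: same outcome either way → loss $0.
$2873: same outcome either way → loss $0.
$1993: truthful gives $0, deviation gives −$128 → loss $128.
$768: same outcome either way → loss $0.
$1822: same outcome either way → loss $0.
$2204: truthful gives $0, deviation gives −$339 → loss $339.
$146: same outcome either way → loss $0.
Maximum loss: $339.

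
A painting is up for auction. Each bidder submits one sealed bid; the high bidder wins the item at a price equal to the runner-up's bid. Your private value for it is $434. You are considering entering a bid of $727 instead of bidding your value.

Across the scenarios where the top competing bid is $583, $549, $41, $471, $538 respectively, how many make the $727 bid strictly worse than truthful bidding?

4

The deviation hurts exactly when the highest competing bid lies strictly between $434 and $727 — overbidding then wins at a price above your value.
$583: inside the interval → strictly worse (loss $149).
$549: inside the interval → strictly worse (loss $115).
$41: below both → same outcome either way.
$471: inside the interval → strictly worse (loss $37).
$538: inside the interval → strictly worse (loss $104).
Count: 4.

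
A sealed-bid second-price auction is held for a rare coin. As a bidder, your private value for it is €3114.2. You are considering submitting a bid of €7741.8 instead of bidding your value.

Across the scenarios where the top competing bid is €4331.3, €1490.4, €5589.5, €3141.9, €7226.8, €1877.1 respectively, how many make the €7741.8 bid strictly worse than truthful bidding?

The deviation hurts exactly when the highest competing bid lies strictly between €3114.2 and €7741.8 — overbidding then wins at a price above your value.
€4331.3: inside the interval → strictly worse (loss €1217.1).
€1490.4: below both → same outcome either way.
€5589.5: inside the interval → strictly worse (loss €2475.3).
€3141.9: inside the interval → strictly worse (loss €27.7).
€7226.8: inside the interval → strictly worse (loss €4112.6).
€1877.1: below both → same outcome either way.
Count: 4.

4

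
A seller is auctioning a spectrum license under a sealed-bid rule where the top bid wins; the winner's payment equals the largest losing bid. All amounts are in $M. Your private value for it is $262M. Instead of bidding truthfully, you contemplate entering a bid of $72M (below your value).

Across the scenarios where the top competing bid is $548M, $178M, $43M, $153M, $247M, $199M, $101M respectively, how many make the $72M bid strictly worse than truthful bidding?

5

The deviation hurts exactly when the highest competing bid lies strictly between $72M and $262M — underbidding then forfeits a profitable win.
$548M: above both → same outcome either way.
$178M: inside the interval → strictly worse (loss $84M).
$43M: below both → same outcome either way.
$153M: inside the interval → strictly worse (loss $109M).
$247M: inside the interval → strictly worse (loss $15M).
$199M: inside the interval → strictly worse (loss $63M).
$101M: inside the interval → strictly worse (loss $161M).
Count: 5.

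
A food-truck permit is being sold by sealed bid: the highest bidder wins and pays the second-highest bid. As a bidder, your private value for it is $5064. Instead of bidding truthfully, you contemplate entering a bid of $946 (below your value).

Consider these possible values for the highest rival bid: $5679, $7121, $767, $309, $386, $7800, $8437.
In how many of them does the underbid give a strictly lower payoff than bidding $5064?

The deviation hurts exactly when the highest competing bid lies strictly between $946 and $5064 — underbidding then forfeits a profitable win.
$5679: above both → same outcome either way.
$7121: above both → same outcome either way.
$767: below both → same outcome either way.
$309: below both → same outcome either way.
$386: below both → same outcome either way.
$7800: above both → same outcome either way.
$8437: above both → same outcome either way.
Count: 0.

0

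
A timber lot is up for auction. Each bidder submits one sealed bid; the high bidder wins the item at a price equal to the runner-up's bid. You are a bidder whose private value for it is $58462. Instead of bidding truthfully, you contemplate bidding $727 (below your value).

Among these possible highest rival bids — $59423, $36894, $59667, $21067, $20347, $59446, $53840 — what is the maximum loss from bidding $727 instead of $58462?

$59423: same outcome either way → loss $0.
$36894: truthful gives $21568, deviation gives $0 → loss $21568.
$59667: same outcome either way → loss $0.
$21067: truthful gives $37395, deviation gives $0 → loss $37395.
$20347: truthful gives $38115, deviation gives $0 → loss $38115.
$59446: same outcome either way → loss $0.
$53840: truthful gives $4622, deviation gives $0 → loss $4622.
Maximum loss: $38115.

$38115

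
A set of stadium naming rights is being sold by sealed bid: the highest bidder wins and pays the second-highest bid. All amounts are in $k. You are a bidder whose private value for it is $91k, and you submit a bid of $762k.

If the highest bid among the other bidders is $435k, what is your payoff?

Your bid $762k exceeds the highest competing bid $435k, so you win.
In a second-price auction the winner pays the second-highest bid, $435k.
Payoff = value − price = $91k − $435k = −$344k.

−$344k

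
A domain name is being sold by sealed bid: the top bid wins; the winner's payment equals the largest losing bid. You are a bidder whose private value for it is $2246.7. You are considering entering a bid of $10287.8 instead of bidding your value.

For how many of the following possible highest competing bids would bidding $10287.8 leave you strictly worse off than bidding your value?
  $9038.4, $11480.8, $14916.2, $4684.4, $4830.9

The deviation hurts exactly when the highest competing bid lies strictly between $2246.7 and $10287.8 — overbidding then wins at a price above your value.
$9038.4: inside the interval → strictly worse (loss $6791.7).
$11480.8: above both → same outcome either way.
$14916.2: above both → same outcome either way.
$4684.4: inside the interval → strictly worse (loss $2437.7).
$4830.9: inside the interval → strictly worse (loss $2584.2).
Count: 3.

3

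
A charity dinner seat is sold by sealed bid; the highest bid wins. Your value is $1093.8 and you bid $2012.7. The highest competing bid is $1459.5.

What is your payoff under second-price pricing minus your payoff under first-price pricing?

$553.2

You have the highest bid, so you win under either rule.
Second-price: pay $1459.5 → payoff −$365.7.
First-price: pay your own bid $2012.7 → payoff −$918.9.
Difference = −$365.7 − (−$918.9) = $553.2.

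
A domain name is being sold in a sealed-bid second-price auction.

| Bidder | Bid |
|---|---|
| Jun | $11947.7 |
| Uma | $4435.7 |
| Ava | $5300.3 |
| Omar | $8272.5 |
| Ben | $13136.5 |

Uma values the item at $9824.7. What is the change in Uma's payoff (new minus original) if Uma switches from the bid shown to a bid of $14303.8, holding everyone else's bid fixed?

The highest bid among the other bidders is $13136.5; Uma's bid doesn't change that.
Original bid $4435.7: Uma is not highest (top rival bid is $13136.5); payoff $0.
Alternative bid $14303.8: Uma is highest, pays the top rival bid $13136.5; payoff $9824.7 − $13136.5 = −$3311.8.
Change in payoff = −$3311.8 − ($0) = −$3311.8.

−$3311.8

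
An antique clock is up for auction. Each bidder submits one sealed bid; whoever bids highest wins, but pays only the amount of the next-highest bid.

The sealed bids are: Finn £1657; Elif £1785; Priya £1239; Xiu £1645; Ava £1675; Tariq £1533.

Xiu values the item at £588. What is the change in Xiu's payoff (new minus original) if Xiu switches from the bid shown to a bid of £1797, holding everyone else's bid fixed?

The highest bid among the other bidders is £1785; Xiu's bid doesn't change that.
Original bid £1645: Xiu is not highest (top rival bid is £1785); payoff £0.
Alternative bid £1797: Xiu is highest, pays the top rival bid £1785; payoff £588 − £1785 = −£1197.
Change in payoff = −£1197 − (£0) = −£1197.

−£1197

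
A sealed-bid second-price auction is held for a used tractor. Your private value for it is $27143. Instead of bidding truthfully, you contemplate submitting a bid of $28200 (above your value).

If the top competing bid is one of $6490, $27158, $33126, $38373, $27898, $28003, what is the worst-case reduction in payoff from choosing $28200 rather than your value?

$6490: same outcome either way → loss $0.
$27158: truthful gives $0, deviation gives −$15 → loss $15.
$33126: same outcome either way → loss $0.
$38373: same outcome either way → loss $0.
$27898: truthful gives $0, deviation gives −$755 → loss $755.
$28003: truthful gives $0, deviation gives −$860 → loss $860.
Maximum loss: $860.

$860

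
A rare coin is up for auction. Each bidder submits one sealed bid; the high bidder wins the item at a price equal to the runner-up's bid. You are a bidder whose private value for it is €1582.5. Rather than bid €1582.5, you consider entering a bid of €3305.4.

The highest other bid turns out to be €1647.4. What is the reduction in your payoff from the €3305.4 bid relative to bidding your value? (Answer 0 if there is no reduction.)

€64.9

Bidding your value €1582.5: you lose (since €1582.5 < €1647.4). Payoff €0.
Bidding €3305.4: you win and pay €1647.4. Payoff €1582.5 − €1647.4 = −€64.9.
The competing bid €1647.4 lies between your value and your inflated bid, so overbidding wins an item priced above your value.
Loss from deviating = €0 − (−€64.9) = €64.9.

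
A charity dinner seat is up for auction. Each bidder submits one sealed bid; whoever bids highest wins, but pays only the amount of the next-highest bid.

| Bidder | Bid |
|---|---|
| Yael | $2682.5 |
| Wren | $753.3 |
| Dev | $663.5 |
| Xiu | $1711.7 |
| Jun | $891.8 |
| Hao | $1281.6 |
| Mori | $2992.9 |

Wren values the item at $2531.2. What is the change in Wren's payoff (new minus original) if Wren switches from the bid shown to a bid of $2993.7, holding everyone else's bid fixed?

−$461.7

The highest bid among the other bidders is $2992.9; Wren's bid doesn't change that.
Original bid $753.3: Wren is not highest (top rival bid is $2992.9); payoff $0.
Alternative bid $2993.7: Wren is highest, pays the top rival bid $2992.9; payoff $2531.2 − $2992.9 = −$461.7.
Change in payoff = −$461.7 − ($0) = −$461.7.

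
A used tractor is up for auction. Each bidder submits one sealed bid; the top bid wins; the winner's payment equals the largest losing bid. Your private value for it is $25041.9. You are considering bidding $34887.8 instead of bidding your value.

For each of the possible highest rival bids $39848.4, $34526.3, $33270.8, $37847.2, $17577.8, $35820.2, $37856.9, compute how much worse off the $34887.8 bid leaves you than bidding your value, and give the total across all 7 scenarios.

$17713.3

The deviation costs you only when the competing bid falls strictly between $25041.9 and $34887.8; elsewhere both bids give the same outcome.
$39848.4: outcomes coincide → loss $0.
$34526.3: truthful payoff $0, deviation payoff −$9484.4 → loss $9484.4.
$33270.8: truthful payoff $0, deviation payoff −$8228.9 → loss $8228.9.
$37847.2: outcomes coincide → loss $0.
$17577.8: outcomes coincide → loss $0.
$35820.2: outcomes coincide → loss $0.
$37856.9: outcomes coincide → loss $0.
Total loss = $9484.4 + $8228.9 = $17713.3.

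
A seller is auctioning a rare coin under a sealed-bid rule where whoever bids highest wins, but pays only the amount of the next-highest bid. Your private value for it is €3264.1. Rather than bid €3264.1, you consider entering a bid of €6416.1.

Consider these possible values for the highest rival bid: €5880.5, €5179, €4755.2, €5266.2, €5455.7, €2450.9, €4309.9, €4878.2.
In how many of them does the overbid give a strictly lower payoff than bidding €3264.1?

The deviation hurts exactly when the highest competing bid lies strictly between €3264.1 and €6416.1 — overbidding then wins at a price above your value.
€5880.5: inside the interval → strictly worse (loss €2616.4).
€5179: inside the interval → strictly worse (loss €1914.9).
€4755.2: inside the interval → strictly worse (loss €1491.1).
€5266.2: inside the interval → strictly worse (loss €2002.1).
€5455.7: inside the interval → strictly worse (loss €2191.6).
€2450.9: below both → same outcome either way.
€4309.9: inside the interval → strictly worse (loss €1045.8).
€4878.2: inside the interval → strictly worse (loss €1614.1).
Count: 7.

7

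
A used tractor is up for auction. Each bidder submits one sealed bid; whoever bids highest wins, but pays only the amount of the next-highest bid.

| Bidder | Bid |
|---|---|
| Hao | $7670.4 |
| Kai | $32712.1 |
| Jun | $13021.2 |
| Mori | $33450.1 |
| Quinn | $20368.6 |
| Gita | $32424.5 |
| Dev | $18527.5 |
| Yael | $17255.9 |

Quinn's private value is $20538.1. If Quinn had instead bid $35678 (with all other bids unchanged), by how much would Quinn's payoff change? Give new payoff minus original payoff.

−$12912

The highest bid among the other bidders is $33450.1; Quinn's bid doesn't change that.
Original bid $20368.6: Quinn is not highest (top rival bid is $33450.1); payoff $0.
Alternative bid $35678: Quinn is highest, pays the top rival bid $33450.1; payoff $20538.1 − $33450.1 = −$12912.
Change in payoff = −$12912 − ($0) = −$12912.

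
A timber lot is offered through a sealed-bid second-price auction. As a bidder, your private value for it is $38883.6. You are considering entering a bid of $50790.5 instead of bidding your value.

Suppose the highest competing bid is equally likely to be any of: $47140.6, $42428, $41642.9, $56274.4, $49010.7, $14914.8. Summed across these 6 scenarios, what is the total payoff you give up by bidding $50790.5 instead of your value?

$24687.8

The deviation costs you only when the competing bid falls strictly between $38883.6 and $50790.5; elsewhere both bids give the same outcome.
$47140.6: truthful payoff $0, deviation payoff −$8257 → loss $8257.
$42428: truthful payoff $0, deviation payoff −$3544.4 → loss $3544.4.
$41642.9: truthful payoff $0, deviation payoff −$2759.3 → loss $2759.3.
$56274.4: outcomes coincide → loss $0.
$49010.7: truthful payoff $0, deviation payoff −$10127.1 → loss $10127.1.
$14914.8: outcomes coincide → loss $0.
Total loss = $8257 + $3544.4 + $2759.3 + $10127.1 = $24687.8.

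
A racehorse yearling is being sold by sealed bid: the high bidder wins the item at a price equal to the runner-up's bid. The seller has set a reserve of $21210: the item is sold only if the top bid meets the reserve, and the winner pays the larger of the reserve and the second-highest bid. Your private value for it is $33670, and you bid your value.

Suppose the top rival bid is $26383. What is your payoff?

Your bid $33670 is the highest and exceeds the reserve.
Price = max(second-highest bid, reserve) = max($26383, $21210) = $26383.
Payoff = $33670 − $26383 = $7287.

$7287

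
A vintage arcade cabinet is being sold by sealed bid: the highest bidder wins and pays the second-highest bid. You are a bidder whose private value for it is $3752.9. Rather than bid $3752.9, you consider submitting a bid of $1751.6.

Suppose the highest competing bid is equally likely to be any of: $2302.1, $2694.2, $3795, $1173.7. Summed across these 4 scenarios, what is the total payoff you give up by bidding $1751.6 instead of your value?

$2509.5

The deviation costs you only when the competing bid falls strictly between $1751.6 and $3752.9; elsewhere both bids give the same outcome.
$2302.1: truthful payoff $1450.8, deviation payoff $0 → loss $1450.8.
$2694.2: truthful payoff $1058.7, deviation payoff $0 → loss $1058.7.
$3795: outcomes coincide → loss $0.
$1173.7: outcomes coincide → loss $0.
Total loss = $1450.8 + $1058.7 = $2509.5.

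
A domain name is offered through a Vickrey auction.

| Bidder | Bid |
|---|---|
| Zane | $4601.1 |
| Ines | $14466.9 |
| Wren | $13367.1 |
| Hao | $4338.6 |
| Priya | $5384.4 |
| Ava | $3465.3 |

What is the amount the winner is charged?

Highest bid: Ines at $14466.9, so Ines wins.
Second-highest bid: Wren at $13367.1 — that is the price the winner pays.

$13367.1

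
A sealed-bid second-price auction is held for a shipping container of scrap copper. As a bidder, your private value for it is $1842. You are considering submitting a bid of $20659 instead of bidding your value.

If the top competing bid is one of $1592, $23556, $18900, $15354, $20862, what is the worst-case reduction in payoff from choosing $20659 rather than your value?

$17058

$1592: same outcome either way → loss $0.
$23556: same outcome either way → loss $0.
$18900: truthful gives $0, deviation gives −$17058 → loss $17058.
$15354: truthful gives $0, deviation gives −$13512 → loss $13512.
$20862: same outcome either way → loss $0.
Maximum loss: $17058.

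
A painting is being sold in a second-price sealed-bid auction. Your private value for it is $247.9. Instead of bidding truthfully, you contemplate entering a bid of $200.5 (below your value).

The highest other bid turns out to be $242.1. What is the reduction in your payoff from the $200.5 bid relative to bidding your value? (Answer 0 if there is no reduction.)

$5.8

Bidding your value $247.9: you win (since $247.9 > $242.1) and pay $242.1. Payoff $5.8.
Bidding $200.5: you lose. Payoff $0.
The competing bid $242.1 lies between your shaded bid and your value, so underbidding forfeits an item you could have won at a profitable price.
Loss from deviating = $5.8 − ($0) = $5.8.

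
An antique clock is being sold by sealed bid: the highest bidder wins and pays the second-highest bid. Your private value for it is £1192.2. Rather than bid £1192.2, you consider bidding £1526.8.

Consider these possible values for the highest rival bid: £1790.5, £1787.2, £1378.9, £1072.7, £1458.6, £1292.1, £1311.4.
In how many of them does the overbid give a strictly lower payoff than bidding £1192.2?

The deviation hurts exactly when the highest competing bid lies strictly between £1192.2 and £1526.8 — overbidding then wins at a price above your value.
£1790.5: above both → same outcome either way.
£1787.2: above both → same outcome either way.
£1378.9: inside the interval → strictly worse (loss £186.7).
£1072.7: below both → same outcome either way.
£1458.6: inside the interval → strictly worse (loss £266.4).
£1292.1: inside the interval → strictly worse (loss £99.9).
£1311.4: inside the interval → strictly worse (loss £119.2).
Count: 4.

4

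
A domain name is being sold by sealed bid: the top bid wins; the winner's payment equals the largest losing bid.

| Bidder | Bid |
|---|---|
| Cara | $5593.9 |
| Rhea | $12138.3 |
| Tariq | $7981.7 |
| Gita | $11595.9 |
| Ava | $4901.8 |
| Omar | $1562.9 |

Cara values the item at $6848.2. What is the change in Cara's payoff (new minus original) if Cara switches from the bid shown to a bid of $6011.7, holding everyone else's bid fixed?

The highest bid among the other bidders is $12138.3; Cara's bid doesn't change that.
Original bid $5593.9: Cara is not highest (top rival bid is $12138.3); payoff $0.
Alternative bid $6011.7: Cara is not highest (top rival bid is $12138.3); payoff $0.
Change in payoff = $0 − ($0) = $0.

$0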